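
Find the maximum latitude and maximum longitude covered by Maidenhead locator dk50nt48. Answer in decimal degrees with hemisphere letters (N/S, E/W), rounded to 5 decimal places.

10.82917° N, 108.87500° W

Field D=3, K=10: +3·20° lon, +10·10° lat → SW at lon -120°, lat 10°.
Square 5, 0: +5·2° lon, +0·1° lat → SW at lon -110°, lat 10°.
Subsquare n=13, t=19: +13·0.0833333° lon, +19·0.0416667° lat → SW at lon -108.917°, lat 10.7917°.
Extended square 4, 8: +4·0.00833333° lon, +8·0.00416667° lat → SW at lon -108.883°, lat 10.825°.
Cell spans 0.00833333° lon × 0.00416667° lat. NE corner is SW corner plus one full cell.
latitude 10.82917° N, longitude 108.87500° W.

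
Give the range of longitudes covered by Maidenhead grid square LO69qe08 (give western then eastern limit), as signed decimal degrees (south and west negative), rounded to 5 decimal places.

Field L=11, O=14: +11·20° lon, +14·10° lat → SW at lon 40°, lat 50°.
Square 6, 9: +6·2° lon, +9·1° lat → SW at lon 52°, lat 59°.
Subsquare q=16, e=4: +16·0.0833333° lon, +4·0.0416667° lat → SW at lon 53.3333°, lat 59.1667°.
Extended square 0, 8: +0·0.00833333° lon, +8·0.00416667° lat → SW at lon 53.3333°, lat 59.2°.
Cell spans 0.00833333° lon × 0.00416667° lat.
west 53.33333, east 53.34167.

53.33333, 53.34167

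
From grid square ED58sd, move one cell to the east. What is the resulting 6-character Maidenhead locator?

ED58td

Longitude subsquare s = 18; +1 → 19 = t.
The latitude characters are unchanged.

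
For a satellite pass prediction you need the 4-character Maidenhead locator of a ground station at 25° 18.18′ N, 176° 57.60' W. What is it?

AL15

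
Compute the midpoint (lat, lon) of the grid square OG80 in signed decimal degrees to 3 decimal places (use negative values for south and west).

-29.500, 117.000

Field O=14, G=6: +14·20° lon, +6·10° lat → SW at lon 100°, lat -30°.
Square 8, 0: +8·2° lon, +0·1° lat → SW at lon 116°, lat -30°.
Cell spans 2° lon × 1° lat. Centre is SW corner plus half of each.
latitude -29.500, longitude 117.000.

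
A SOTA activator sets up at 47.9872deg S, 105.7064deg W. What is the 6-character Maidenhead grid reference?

DE72da

Offset from 180°W / 90°S: lon 74.2936°, lat 42.0128°.
Field (20°×10°, letters A–R): 74.2936/20 → 3 → D, 42.0128/10 → 4 → E; chars DE.
Square (2°×1°, digits 0–9): 14.2936/2 → 7, 2.0128/1 → 2; chars 72.
Subsquare (5′×2.5′, letters a–x): 0.2936/0.0833333 → 3 → d, 0.0128/0.0416667 → 0 → a; chars da.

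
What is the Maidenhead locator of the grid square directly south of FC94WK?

FC94wj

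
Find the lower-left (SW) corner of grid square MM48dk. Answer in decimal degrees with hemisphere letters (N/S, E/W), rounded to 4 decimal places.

38.4167° N, 68.2500° E

Field M=12, M=12: +12·20° lon, +12·10° lat → SW at lon 60°, lat 30°.
Square 4, 8: +4·2° lon, +8·1° lat → SW at lon 68°, lat 38°.
Subsquare d=3, k=10: +3·0.0833333° lon, +10·0.0416667° lat → SW at lon 68.25°, lat 38.4167°.
latitude 38.4167° N, longitude 68.2500° E.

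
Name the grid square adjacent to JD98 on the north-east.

Longitude square 9; +1 → 10, wraps to 0, carry into field.
Longitude field J = 9; +1 → 10 = K.
Latitude square 8; +1 → 9.

KD09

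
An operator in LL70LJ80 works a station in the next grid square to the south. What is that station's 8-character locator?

LL70li89

Latitude extended square 0; −1 → -1, wraps to 9, carry into subsquare.
Latitude subsquare j = 9; −1 → 8 = i.
The longitude characters are unchanged.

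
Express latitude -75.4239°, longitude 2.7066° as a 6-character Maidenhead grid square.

Offset from 180°W / 90°S: lon 182.7066°, lat 14.5761°.
Field (20°×10°, letters A–R): lon ⌊182.7066/20⌋ = 9 → J; lat ⌊14.5761/10⌋ = 1 → B.
Square (2°×1°, digits 0–9): lon ⌊2.7066/2⌋ = 1; lat ⌊4.5761/1⌋ = 4.
Subsquare (5′×2.5′, letters a–x): lon ⌊0.7066/0.0833333⌋ = 8 → i; lat ⌊0.5761/0.0416667⌋ = 13 → n.

JB14in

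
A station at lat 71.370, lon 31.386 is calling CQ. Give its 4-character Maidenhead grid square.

KQ51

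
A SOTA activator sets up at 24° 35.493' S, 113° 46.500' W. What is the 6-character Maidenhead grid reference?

Add 180° to longitude and 90° to latitude: 66.2250, 65.4085.
Field: 66.2250/20 → 3 → D, 65.4085/10 → 6 → G; chars DG.
Square: 6.2250/2 → 3, 5.4085/1 → 5; chars 35.
Subsquare: 0.2250/0.0833333 → 2 → c, 0.4085/0.0416667 → 9 → j; chars cj.

DG35cj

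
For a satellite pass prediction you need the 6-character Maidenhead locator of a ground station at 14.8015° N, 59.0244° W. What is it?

GK04lt

Add 180° to longitude and 90° to latitude: 120.9756, 104.8015.
Field (20°×10°, letters A–R): 120.9756/20 → 6 → G, 104.8015/10 → 10 → K; chars GK.
Square (2°×1°, digits 0–9): 0.9756/2 → 0, 4.8015/1 → 4; chars 04.
Subsquare (5′×2.5′, letters a–x): 0.9756/0.0833333 → 11 → l, 0.8015/0.0416667 → 19 → t; chars lt.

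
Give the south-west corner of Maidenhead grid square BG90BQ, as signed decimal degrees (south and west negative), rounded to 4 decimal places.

-29.3333, -141.9167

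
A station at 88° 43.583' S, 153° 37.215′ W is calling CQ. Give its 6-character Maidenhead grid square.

Add 180° to longitude and 90° to latitude: 26.3798, 1.2736.
Field (20°×10°, letters A–R): lon ⌊26.3798/20⌋ = 1 → B; lat ⌊1.2736/10⌋ = 0 → A.
Square (2°×1°, digits 0–9): lon ⌊6.3798/2⌋ = 3; lat ⌊1.2736/1⌋ = 1.
Subsquare (5′×2.5′, letters a–x): lon ⌊0.3798/0.0833333⌋ = 4 → e; lat ⌊0.2736/0.0416667⌋ = 6 → g.

BA31eg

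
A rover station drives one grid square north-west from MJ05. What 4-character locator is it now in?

LJ96

Longitude square 0; −1 → -1, wraps to 9, carry into field.
Longitude field M = 12; −1 → 11 = L.
Latitude square 5; +1 → 6.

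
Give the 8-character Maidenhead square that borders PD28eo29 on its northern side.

PD28ep20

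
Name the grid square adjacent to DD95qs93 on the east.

Longitude extended square 9; +1 → 10, wraps to 0, carry into subsquare.
Longitude subsquare q = 16; +1 → 17 = r.
The latitude characters are unchanged.

DD95rs03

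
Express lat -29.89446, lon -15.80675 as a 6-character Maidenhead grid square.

IG20cc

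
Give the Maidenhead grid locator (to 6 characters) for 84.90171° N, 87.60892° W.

ER64ev

Shift to the Maidenhead origin (180°W, 90°S): lon 92.3911, lat 174.9017.
Field: lon ⌊92.3911/20⌋ = 4 → E; lat ⌊174.9017/10⌋ = 17 → R.
Square: lon ⌊12.3911/2⌋ = 6; lat ⌊4.9017/1⌋ = 4.
Subsquare: lon ⌊0.3911/0.0833333⌋ = 4 → e; lat ⌊0.9017/0.0416667⌋ = 21 → v.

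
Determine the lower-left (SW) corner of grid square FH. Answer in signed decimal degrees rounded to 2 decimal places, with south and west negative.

-20.00, -80.00

Field F=5, H=7: +5·20° lon, +7·10° lat → SW at lon -80°, lat -20°.
latitude -20.00, longitude -80.00.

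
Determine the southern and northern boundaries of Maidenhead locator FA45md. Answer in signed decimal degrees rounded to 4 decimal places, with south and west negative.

-84.8750, -84.8333

Field F=5, A=0: +5·20° lon, +0·10° lat → SW at lon -80°, lat -90°.
Square 4, 5: +4·2° lon, +5·1° lat → SW at lon -72°, lat -85°.
Subsquare m=12, d=3: +12·0.0833333° lon, +3·0.0416667° lat → SW at lon -71°, lat -84.875°.
Cell spans 0.0833333° lon × 0.0416667° lat.
south -84.8750, north -84.8333.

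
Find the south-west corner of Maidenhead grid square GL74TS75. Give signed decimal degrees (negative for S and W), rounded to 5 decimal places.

24.77083, -44.35833

Field G=6, L=11: +6·20° lon, +11·10° lat → SW at lon -60°, lat 20°.
Square 7, 4: +7·2° lon, +4·1° lat → SW at lon -46°, lat 24°.
Subsquare t=19, s=18: +19·0.0833333° lon, +18·0.0416667° lat → SW at lon -44.4167°, lat 24.75°.
Extended square 7, 5: +7·0.00833333° lon, +5·0.00416667° lat → SW at lon -44.3583°, lat 24.7708°.
latitude 24.77083, longitude -44.35833.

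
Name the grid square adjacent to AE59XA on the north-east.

AE69ab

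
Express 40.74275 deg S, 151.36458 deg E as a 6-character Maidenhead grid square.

Offset from 180°W / 90°S: lon 331.3646°, lat 49.2572°.
Field (20°×10°, letters A–R): lon ⌊331.3646/20⌋ = 16 → Q; lat ⌊49.2572/10⌋ = 4 → E.
Square (2°×1°, digits 0–9): lon ⌊11.3646/2⌋ = 5; lat ⌊9.2572/1⌋ = 9.
Subsquare (5′×2.5′, letters a–x): lon ⌊1.3646/0.0833333⌋ = 16 → q; lat ⌊0.2572/0.0416667⌋ = 6 → g.

QE59qg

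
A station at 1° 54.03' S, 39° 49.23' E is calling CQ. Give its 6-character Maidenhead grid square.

Add 180° to longitude and 90° to latitude: 219.8205, 88.0995.
Field: 219.8205/20 → 10 → K, 88.0995/10 → 8 → I; chars KI.
Square: 19.8205/2 → 9, 8.0995/1 → 8; chars 98.
Subsquare: 1.8205/0.0833333 → 21 → v, 0.0995/0.0416667 → 2 → c; chars vc.

KI98vc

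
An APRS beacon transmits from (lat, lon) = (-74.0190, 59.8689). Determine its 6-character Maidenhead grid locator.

Shift to the Maidenhead origin (180°W, 90°S): lon 239.8689, lat 15.9810.
Field (20°×10°, letters A–R): lon ⌊239.8689/20⌋ = 11 → L; lat ⌊15.9810/10⌋ = 1 → B.
Square (2°×1°, digits 0–9): lon ⌊19.8689/2⌋ = 9; lat ⌊5.9810/1⌋ = 5.
Subsquare (5′×2.5′, letters a–x): lon ⌊1.8689/0.0833333⌋ = 22 → w; lat ⌊0.9810/0.0416667⌋ = 23 → x.

LB95wx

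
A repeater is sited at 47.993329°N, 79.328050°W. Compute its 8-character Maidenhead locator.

FN07ix08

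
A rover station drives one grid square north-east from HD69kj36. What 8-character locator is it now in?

HD69kj47

Longitude extended square 3; +1 → 4.
Latitude extended square 6; +1 → 7.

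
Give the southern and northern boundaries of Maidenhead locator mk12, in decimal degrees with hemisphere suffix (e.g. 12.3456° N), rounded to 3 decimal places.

Field M=12, K=10: +12·20° lon, +10·10° lat → SW at lon 60°, lat 10°.
Square 1, 2: +1·2° lon, +2·1° lat → SW at lon 62°, lat 12°.
Cell spans 2° lon × 1° lat.
south 12.000° N, north 13.000° N.

12.000° N, 13.000° N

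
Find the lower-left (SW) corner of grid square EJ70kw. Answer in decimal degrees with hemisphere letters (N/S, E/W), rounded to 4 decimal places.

Field E=4, J=9: +4·20° lon, +9·10° lat → SW at lon -100°, lat 0°.
Square 7, 0: +7·2° lon, +0·1° lat → SW at lon -86°, lat 0°.
Subsquare k=10, w=22: +10·0.0833333° lon, +22·0.0416667° lat → SW at lon -85.1667°, lat 0.916667°.
latitude 0.9167° N, longitude 85.1667° W.

0.9167° N, 85.1667° W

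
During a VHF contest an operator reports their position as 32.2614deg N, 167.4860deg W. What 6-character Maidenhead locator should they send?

Shift to the Maidenhead origin (180°W, 90°S): lon 12.5140, lat 122.2614.
Field: lon ⌊12.5140/20⌋ = 0 → A; lat ⌊122.2614/10⌋ = 12 → M.
Square: lon ⌊12.5140/2⌋ = 6; lat ⌊2.2614/1⌋ = 2.
Subsquare: lon ⌊0.5140/0.0833333⌋ = 6 → g; lat ⌊0.2614/0.0416667⌋ = 6 → g.

AM62gg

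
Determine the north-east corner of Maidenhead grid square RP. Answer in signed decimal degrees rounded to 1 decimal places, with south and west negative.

Field R=17, P=15: +17·20° lon, +15·10° lat → SW at lon 160°, lat 60°.
Cell spans 20° lon × 10° lat. NE corner is SW corner plus one full cell.
latitude 70.0, longitude 180.0.

70.0, 180.0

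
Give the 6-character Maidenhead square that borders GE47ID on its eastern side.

GE47jd

Longitude subsquare i = 8; +1 → 9 = j.
The latitude characters are unchanged.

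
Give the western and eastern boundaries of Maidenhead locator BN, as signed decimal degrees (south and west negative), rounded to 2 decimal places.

-160.00, -140.00

Field B=1, N=13: +1·20° lon, +13·10° lat → SW at lon -160°, lat 40°.
Cell spans 20° lon × 10° lat.
west -160.00, east -140.00.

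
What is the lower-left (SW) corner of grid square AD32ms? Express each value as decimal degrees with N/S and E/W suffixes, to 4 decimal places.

57.2500° S, 173.0000° W

Field A=0, D=3: +0·20° lon, +3·10° lat → SW at lon -180°, lat -60°.
Square 3, 2: +3·2° lon, +2·1° lat → SW at lon -174°, lat -58°.
Subsquare m=12, s=18: +12·0.0833333° lon, +18·0.0416667° lat → SW at lon -173°, lat -57.25°.
latitude 57.2500° S, longitude 173.0000° W.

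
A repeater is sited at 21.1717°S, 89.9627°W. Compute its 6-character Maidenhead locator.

Offset from 180°W / 90°S: lon 90.0373°, lat 68.8283°.
Field (20°×10°, letters A–R): 90.0373/20 → 4 → E, 68.8283/10 → 6 → G; chars EG.
Square (2°×1°, digits 0–9): 10.0373/2 → 5, 8.8283/1 → 8; chars 58.
Subsquare (5′×2.5′, letters a–x): 0.0373/0.0833333 → 0 → a, 0.8283/0.0416667 → 19 → t; chars at.

EG58at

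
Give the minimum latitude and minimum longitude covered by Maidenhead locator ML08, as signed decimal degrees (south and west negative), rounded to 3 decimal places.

Field M=12, L=11: +12·20° lon, +11·10° lat → SW at lon 60°, lat 20°.
Square 0, 8: +0·2° lon, +8·1° lat → SW at lon 60°, lat 28°.
latitude 28.000, longitude 60.000.

28.000, 60.000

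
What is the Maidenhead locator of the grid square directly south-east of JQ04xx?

JQ14aw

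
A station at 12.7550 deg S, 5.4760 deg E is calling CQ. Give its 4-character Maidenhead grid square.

JH27

Add 180° to longitude and 90° to latitude: 185.48, 77.25.
Field: lon ⌊185.48/20⌋ = 9 → J; lat ⌊77.25/10⌋ = 7 → H.
Square: lon ⌊5.48/2⌋ = 2; lat ⌊7.25/1⌋ = 7.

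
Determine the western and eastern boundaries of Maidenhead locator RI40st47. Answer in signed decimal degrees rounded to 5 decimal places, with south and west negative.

169.53333, 169.54167

Field R=17, I=8: +17·20° lon, +8·10° lat → SW at lon 160°, lat -10°.
Square 4, 0: +4·2° lon, +0·1° lat → SW at lon 168°, lat -10°.
Subsquare s=18, t=19: +18·0.0833333° lon, +19·0.0416667° lat → SW at lon 169.5°, lat -9.20833°.
Extended square 4, 7: +4·0.00833333° lon, +7·0.00416667° lat → SW at lon 169.533°, lat -9.17917°.
Cell spans 0.00833333° lon × 0.00416667° lat.
west 169.53333, east 169.54167.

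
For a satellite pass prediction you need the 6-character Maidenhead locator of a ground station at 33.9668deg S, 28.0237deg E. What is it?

KF46aa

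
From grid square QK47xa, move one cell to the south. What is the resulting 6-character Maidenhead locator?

QK46xx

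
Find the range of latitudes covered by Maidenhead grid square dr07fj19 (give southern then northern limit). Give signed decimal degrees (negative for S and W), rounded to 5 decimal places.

87.41250, 87.41667

Field D=3, R=17: +3·20° lon, +17·10° lat → SW at lon -120°, lat 80°.
Square 0, 7: +0·2° lon, +7·1° lat → SW at lon -120°, lat 87°.
Subsquare f=5, j=9: +5·0.0833333° lon, +9·0.0416667° lat → SW at lon -119.583°, lat 87.375°.
Extended square 1, 9: +1·0.00833333° lon, +9·0.00416667° lat → SW at lon -119.575°, lat 87.4125°.
Cell spans 0.00833333° lon × 0.00416667° lat.
south 87.41250, north 87.41667.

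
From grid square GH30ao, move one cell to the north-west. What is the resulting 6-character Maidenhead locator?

GH20xp

Longitude subsquare a = 0; −1 → -1, wraps to 23 = x, carry into square.
Longitude square 3; −1 → 2.
Latitude subsquare o = 14; +1 → 15 = p.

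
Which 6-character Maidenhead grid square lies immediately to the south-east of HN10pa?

Longitude subsquare p = 15; +1 → 16 = q.
Latitude subsquare a = 0; −1 → -1, wraps to 23 = x, carry into square.
Latitude square 0; −1 → -1, wraps to 9, carry into field.
Latitude field N = 13; −1 → 12 = M.

HM19qx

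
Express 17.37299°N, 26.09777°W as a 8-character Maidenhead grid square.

Offset from 180°W / 90°S: lon 153.90223°, lat 107.37299°.
Field: lon ⌊153.90223/20⌋ = 7 → H; lat ⌊107.37299/10⌋ = 10 → K.
Square: lon ⌊13.90223/2⌋ = 6; lat ⌊7.37299/1⌋ = 7.
Subsquare: lon ⌊1.90223/0.0833333⌋ = 22 → w; lat ⌊0.37299/0.0416667⌋ = 8 → i.
Extended square: lon ⌊0.06890/0.00833333⌋ = 8; lat ⌊0.03966/0.00416667⌋ = 9.

HK67wi89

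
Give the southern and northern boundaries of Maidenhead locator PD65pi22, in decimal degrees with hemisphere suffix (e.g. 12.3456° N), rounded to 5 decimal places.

Field P=15, D=3: +15·20° lon, +3·10° lat → SW at lon 120°, lat -60°.
Square 6, 5: +6·2° lon, +5·1° lat → SW at lon 132°, lat -55°.
Subsquare p=15, i=8: +15·0.0833333° lon, +8·0.0416667° lat → SW at lon 133.25°, lat -54.6667°.
Extended square 2, 2: +2·0.00833333° lon, +2·0.00416667° lat → SW at lon 133.267°, lat -54.6583°.
Cell spans 0.00833333° lon × 0.00416667° lat.
south 54.65833° S, north 54.65417° S.

54.65833° S, 54.65417° S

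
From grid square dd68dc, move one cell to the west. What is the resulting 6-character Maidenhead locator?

DD68cc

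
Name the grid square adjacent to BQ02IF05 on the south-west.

BQ02hf94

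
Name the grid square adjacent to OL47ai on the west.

Longitude subsquare a = 0; −1 → -1, wraps to 23 = x, carry into square.
Longitude square 4; −1 → 3.
The latitude characters are unchanged.

OL37xi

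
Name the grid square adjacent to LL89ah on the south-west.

Longitude subsquare a = 0; −1 → -1, wraps to 23 = x, carry into square.
Longitude square 8; −1 → 7.
Latitude subsquare h = 7; −1 → 6 = g.

LL79xg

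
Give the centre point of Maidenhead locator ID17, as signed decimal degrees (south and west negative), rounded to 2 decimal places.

Field I=8, D=3: +8·20° lon, +3·10° lat → SW at lon -20°, lat -60°.
Square 1, 7: +1·2° lon, +7·1° lat → SW at lon -18°, lat -53°.
Cell spans 2° lon × 1° lat. Centre is SW corner plus half of each.
latitude -52.50, longitude -17.00.

-52.50, -17.00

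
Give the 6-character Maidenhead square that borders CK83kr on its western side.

Longitude subsquare k = 10; −1 → 9 = j.
The latitude characters are unchanged.

CK83jr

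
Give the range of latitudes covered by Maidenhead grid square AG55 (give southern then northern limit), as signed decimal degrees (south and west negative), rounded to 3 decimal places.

-25.000, -24.000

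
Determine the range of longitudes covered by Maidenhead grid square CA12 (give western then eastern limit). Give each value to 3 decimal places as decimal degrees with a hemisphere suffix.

138.000° W, 136.000° W

Field C=2, A=0: +2·20° lon, +0·10° lat → SW at lon -140°, lat -90°.
Square 1, 2: +1·2° lon, +2·1° lat → SW at lon -138°, lat -88°.
Cell spans 2° lon × 1° lat.
west 138.000° W, east 136.000° W.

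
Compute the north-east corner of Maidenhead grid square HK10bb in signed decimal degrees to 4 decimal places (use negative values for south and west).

Field H=7, K=10: +7·20° lon, +10·10° lat → SW at lon -40°, lat 10°.
Square 1, 0: +1·2° lon, +0·1° lat → SW at lon -38°, lat 10°.
Subsquare b=1, b=1: +1·0.0833333° lon, +1·0.0416667° lat → SW at lon -37.9167°, lat 10.0417°.
Cell spans 0.0833333° lon × 0.0416667° lat. NE corner is SW corner plus one full cell.
latitude 10.0833, longitude -37.8333.

10.0833, -37.8333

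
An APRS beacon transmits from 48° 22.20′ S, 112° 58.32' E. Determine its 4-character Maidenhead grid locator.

OE61

Add 180° to longitude and 90° to latitude: 292.97, 41.63.
Field: 292.97/20 → 14 → O, 41.63/10 → 4 → E; chars OE.
Square: 12.97/2 → 6, 1.63/1 → 1; chars 61.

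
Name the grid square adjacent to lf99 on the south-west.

LF88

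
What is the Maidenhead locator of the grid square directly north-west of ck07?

BK98

Longitude square 0; −1 → -1, wraps to 9, carry into field.
Longitude field C = 2; −1 → 1 = B.
Latitude square 7; +1 → 8.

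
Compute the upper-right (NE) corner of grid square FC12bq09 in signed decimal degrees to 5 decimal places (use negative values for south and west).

Field F=5, C=2: +5·20° lon, +2·10° lat → SW at lon -80°, lat -70°.
Square 1, 2: +1·2° lon, +2·1° lat → SW at lon -78°, lat -68°.
Subsquare b=1, q=16: +1·0.0833333° lon, +16·0.0416667° lat → SW at lon -77.9167°, lat -67.3333°.
Extended square 0, 9: +0·0.00833333° lon, +9·0.00416667° lat → SW at lon -77.9167°, lat -67.2958°.
Cell spans 0.00833333° lon × 0.00416667° lat. NE corner is SW corner plus one full cell.
latitude -67.29167, longitude -77.90833.

-67.29167, -77.90833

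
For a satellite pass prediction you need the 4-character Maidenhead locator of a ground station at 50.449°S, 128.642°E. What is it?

PD49

Shift to the Maidenhead origin (180°W, 90°S): lon 308.64, lat 39.55.
Field (20°×10°, letters A–R): 308.64/20 → 15 → P, 39.55/10 → 3 → D; chars PD.
Square (2°×1°, digits 0–9): 8.64/2 → 4, 9.55/1 → 9; chars 49.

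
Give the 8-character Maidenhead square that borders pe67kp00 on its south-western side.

PE67jo99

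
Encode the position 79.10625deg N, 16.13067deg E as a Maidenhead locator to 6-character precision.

Add 180° to longitude and 90° to latitude: 196.1307, 169.1062.
Field: 196.1307/20 → 9 → J, 169.1062/10 → 16 → Q; chars JQ.
Square: 16.1307/2 → 8, 9.1062/1 → 9; chars 89.
Subsquare: 0.1307/0.0833333 → 1 → b, 0.1062/0.0416667 → 2 → c; chars bc.

JQ89bc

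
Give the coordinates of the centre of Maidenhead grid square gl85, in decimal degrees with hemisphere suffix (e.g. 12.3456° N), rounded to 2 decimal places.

Field G=6, L=11: +6·20° lon, +11·10° lat → SW at lon -60°, lat 20°.
Square 8, 5: +8·2° lon, +5·1° lat → SW at lon -44°, lat 25°.
Cell spans 2° lon × 1° lat. Centre is SW corner plus half of each.
latitude 25.50° N, longitude 43.00° W.

25.50° N, 43.00° W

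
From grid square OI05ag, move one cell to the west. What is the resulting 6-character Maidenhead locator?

Longitude subsquare a = 0; −1 → -1, wraps to 23 = x, carry into square.
Longitude square 0; −1 → -1, wraps to 9, carry into field.
Longitude field O = 14; −1 → 13 = N.
The latitude characters are unchanged.

NI95xg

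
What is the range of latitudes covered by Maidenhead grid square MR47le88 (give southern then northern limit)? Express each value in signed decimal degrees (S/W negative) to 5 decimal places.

Field M=12, R=17: +12·20° lon, +17·10° lat → SW at lon 60°, lat 80°.
Square 4, 7: +4·2° lon, +7·1° lat → SW at lon 68°, lat 87°.
Subsquare l=11, e=4: +11·0.0833333° lon, +4·0.0416667° lat → SW at lon 68.9167°, lat 87.1667°.
Extended square 8, 8: +8·0.00833333° lon, +8·0.00416667° lat → SW at lon 68.9833°, lat 87.2°.
Cell spans 0.00833333° lon × 0.00416667° lat.
south 87.20000, north 87.20417.

87.20000, 87.20417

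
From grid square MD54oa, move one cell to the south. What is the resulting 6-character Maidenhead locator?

Latitude subsquare a = 0; −1 → -1, wraps to 23 = x, carry into square.
Latitude square 4; −1 → 3.
The longitude characters are unchanged.

MD53ox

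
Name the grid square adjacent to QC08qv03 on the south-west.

Longitude extended square 0; −1 → -1, wraps to 9, carry into subsquare.
Longitude subsquare q = 16; −1 → 15 = p.
Latitude extended square 3; −1 → 2.

QC08pv92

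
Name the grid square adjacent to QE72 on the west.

QE62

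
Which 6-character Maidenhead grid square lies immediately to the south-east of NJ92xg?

OJ02af

Longitude subsquare x = 23; +1 → 24, wraps to 0 = a, carry into square.
Longitude square 9; +1 → 10, wraps to 0, carry into field.
Longitude field N = 13; +1 → 14 = O.
Latitude subsquare g = 6; −1 → 5 = f.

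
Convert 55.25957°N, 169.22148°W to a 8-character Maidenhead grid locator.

Offset from 180°W / 90°S: lon 10.77852°, lat 145.25957°.
Field: 10.77852/20 → 0 → A, 145.25957/10 → 14 → O; chars AO.
Square: 10.77852/2 → 5, 5.25957/1 → 5; chars 55.
Subsquare: 0.77852/0.0833333 → 9 → j, 0.25957/0.0416667 → 6 → g; chars jg.
Extended square: 0.02852/0.00833333 → 3, 0.00957/0.00416667 → 2; chars 32.

AO55jg32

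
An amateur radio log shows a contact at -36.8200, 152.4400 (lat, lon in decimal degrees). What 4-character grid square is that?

QF63

Shift to the Maidenhead origin (180°W, 90°S): lon 332.44, lat 53.18.
Field: 332.44/20 → 16 → Q, 53.18/10 → 5 → F; chars QF.
Square: 12.44/2 → 6, 3.18/1 → 3; chars 63.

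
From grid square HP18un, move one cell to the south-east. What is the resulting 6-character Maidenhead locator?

HP18vm

Longitude subsquare u = 20; +1 → 21 = v.
Latitude subsquare n = 13; −1 → 12 = m.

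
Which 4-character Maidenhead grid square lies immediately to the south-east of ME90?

Longitude square 9; +1 → 10, wraps to 0, carry into field.
Longitude field M = 12; +1 → 13 = N.
Latitude square 0; −1 → -1, wraps to 9, carry into field.
Latitude field E = 4; −1 → 3 = D.

ND09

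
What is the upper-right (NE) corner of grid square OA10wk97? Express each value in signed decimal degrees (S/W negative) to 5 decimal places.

Field O=14, A=0: +14·20° lon, +0·10° lat → SW at lon 100°, lat -90°.
Square 1, 0: +1·2° lon, +0·1° lat → SW at lon 102°, lat -90°.
Subsquare w=22, k=10: +22·0.0833333° lon, +10·0.0416667° lat → SW at lon 103.833°, lat -89.5833°.
Extended square 9, 7: +9·0.00833333° lon, +7·0.00416667° lat → SW at lon 103.908°, lat -89.5542°.
Cell spans 0.00833333° lon × 0.00416667° lat. NE corner is SW corner plus one full cell.
latitude -89.55000, longitude 103.91667.

-89.55000, 103.91667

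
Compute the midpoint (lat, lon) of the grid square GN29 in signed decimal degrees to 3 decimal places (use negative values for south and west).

Field G=6, N=13: +6·20° lon, +13·10° lat → SW at lon -60°, lat 40°.
Square 2, 9: +2·2° lon, +9·1° lat → SW at lon -56°, lat 49°.
Cell spans 2° lon × 1° lat. Centre is SW corner plus half of each.
latitude 49.500, longitude -55.000.

49.500, -55.000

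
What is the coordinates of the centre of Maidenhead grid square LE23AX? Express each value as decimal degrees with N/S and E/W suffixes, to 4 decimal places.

46.0208° S, 44.0417° E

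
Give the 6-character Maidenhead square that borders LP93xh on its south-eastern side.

MP03ag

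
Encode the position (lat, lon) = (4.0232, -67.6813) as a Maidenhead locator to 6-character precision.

Add 180° to longitude and 90° to latitude: 112.3187, 94.0232.
Field: 112.3187/20 → 5 → F, 94.0232/10 → 9 → J; chars FJ.
Square: 12.3187/2 → 6, 4.0232/1 → 4; chars 64.
Subsquare: 0.3187/0.0833333 → 3 → d, 0.0232/0.0416667 → 0 → a; chars da.

FJ64da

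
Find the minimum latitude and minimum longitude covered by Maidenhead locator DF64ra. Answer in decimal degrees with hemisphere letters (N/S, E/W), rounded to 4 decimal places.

36.0000° S, 106.5833° W

Field D=3, F=5: +3·20° lon, +5·10° lat → SW at lon -120°, lat -40°.
Square 6, 4: +6·2° lon, +4·1° lat → SW at lon -108°, lat -36°.
Subsquare r=17, a=0: +17·0.0833333° lon, +0·0.0416667° lat → SW at lon -106.583°, lat -36°.
latitude 36.0000° S, longitude 106.5833° W.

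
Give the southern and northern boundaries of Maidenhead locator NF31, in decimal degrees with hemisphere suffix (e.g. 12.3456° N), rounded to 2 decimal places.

39.00° S, 38.00° S

Field N=13, F=5: +13·20° lon, +5·10° lat → SW at lon 80°, lat -40°.
Square 3, 1: +3·2° lon, +1·1° lat → SW at lon 86°, lat -39°.
Cell spans 2° lon × 1° lat.
south 39.00° S, north 38.00° S.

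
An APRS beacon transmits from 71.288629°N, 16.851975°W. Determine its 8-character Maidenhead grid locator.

IQ11ng79

Add 180° to longitude and 90° to latitude: 163.14802, 161.28863.
Field: 163.14802/20 → 8 → I, 161.28863/10 → 16 → Q; chars IQ.
Square: 3.14802/2 → 1, 1.28863/1 → 1; chars 11.
Subsquare: 1.14802/0.0833333 → 13 → n, 0.28863/0.0416667 → 6 → g; chars ng.
Extended square: 0.06469/0.00833333 → 7, 0.03863/0.00416667 → 9; chars 79.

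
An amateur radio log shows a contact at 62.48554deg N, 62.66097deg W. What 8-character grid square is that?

FP82ql06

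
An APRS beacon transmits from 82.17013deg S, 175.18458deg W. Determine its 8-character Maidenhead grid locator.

AA27jt79

Add 180° to longitude and 90° to latitude: 4.81542, 7.82987.
Field: 4.81542/20 → 0 → A, 7.82987/10 → 0 → A; chars AA.
Square: 4.81542/2 → 2, 7.82987/1 → 7; chars 27.
Subsquare: 0.81542/0.0833333 → 9 → j, 0.82987/0.0416667 → 19 → t; chars jt.
Extended square: 0.06542/0.00833333 → 7, 0.03820/0.00416667 → 9; chars 79.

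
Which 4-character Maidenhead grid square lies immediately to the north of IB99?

Latitude square 9; +1 → 10, wraps to 0, carry into field.
Latitude field B = 1; +1 → 2 = C.
The longitude characters are unchanged.

IC90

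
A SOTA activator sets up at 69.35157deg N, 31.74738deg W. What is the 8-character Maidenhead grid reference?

HP49di04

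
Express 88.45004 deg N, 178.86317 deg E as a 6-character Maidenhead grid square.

Offset from 180°W / 90°S: lon 358.8632°, lat 178.4500°.
Field: lon ⌊358.8632/20⌋ = 17 → R; lat ⌊178.4500/10⌋ = 17 → R.
Square: lon ⌊18.8632/2⌋ = 9; lat ⌊8.4500/1⌋ = 8.
Subsquare: lon ⌊0.8632/0.0833333⌋ = 10 → k; lat ⌊0.4500/0.0416667⌋ = 10 → k.

RR98kk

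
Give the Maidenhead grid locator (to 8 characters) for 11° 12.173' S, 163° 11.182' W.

Shift to the Maidenhead origin (180°W, 90°S): lon 16.81363, lat 78.79712.
Field: lon ⌊16.81363/20⌋ = 0 → A; lat ⌊78.79712/10⌋ = 7 → H.
Square: lon ⌊16.81363/2⌋ = 8; lat ⌊8.79712/1⌋ = 8.
Subsquare: lon ⌊0.81363/0.0833333⌋ = 9 → j; lat ⌊0.79712/0.0416667⌋ = 19 → t.
Extended square: lon ⌊0.06363/0.00833333⌋ = 7; lat ⌊0.00545/0.00416667⌋ = 1.

AH88jt71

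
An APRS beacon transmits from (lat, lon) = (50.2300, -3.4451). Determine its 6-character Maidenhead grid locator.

Offset from 180°W / 90°S: lon 176.5549°, lat 140.2300°.
Field: 176.5549/20 → 8 → I, 140.2300/10 → 14 → O; chars IO.
Square: 16.5549/2 → 8, 0.2300/1 → 0; chars 80.
Subsquare: 0.5549/0.0833333 → 6 → g, 0.2300/0.0416667 → 5 → f; chars gf.

IO80gf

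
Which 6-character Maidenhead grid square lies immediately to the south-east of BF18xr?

BF28aq

Longitude subsquare x = 23; +1 → 24, wraps to 0 = a, carry into square.
Longitude square 1; +1 → 2.
Latitude subsquare r = 17; −1 → 16 = q.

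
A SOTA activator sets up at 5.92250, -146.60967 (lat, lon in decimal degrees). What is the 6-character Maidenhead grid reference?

BJ65qw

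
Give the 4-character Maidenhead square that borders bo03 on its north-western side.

AO94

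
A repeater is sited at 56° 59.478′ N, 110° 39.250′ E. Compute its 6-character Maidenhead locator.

OO56hx

Shift to the Maidenhead origin (180°W, 90°S): lon 290.6542, lat 146.9913.
Field: lon ⌊290.6542/20⌋ = 14 → O; lat ⌊146.9913/10⌋ = 14 → O.
Square: lon ⌊10.6542/2⌋ = 5; lat ⌊6.9913/1⌋ = 6.
Subsquare: lon ⌊0.6542/0.0833333⌋ = 7 → h; lat ⌊0.9913/0.0416667⌋ = 23 → x.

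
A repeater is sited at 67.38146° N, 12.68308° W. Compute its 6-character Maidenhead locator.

Offset from 180°W / 90°S: lon 167.3169°, lat 157.3815°.
Field (20°×10°, letters A–R): lon ⌊167.3169/20⌋ = 8 → I; lat ⌊157.3815/10⌋ = 15 → P.
Square (2°×1°, digits 0–9): lon ⌊7.3169/2⌋ = 3; lat ⌊7.3815/1⌋ = 7.
Subsquare (5′×2.5′, letters a–x): lon ⌊1.3169/0.0833333⌋ = 15 → p; lat ⌊0.3815/0.0416667⌋ = 9 → j.

IP37pj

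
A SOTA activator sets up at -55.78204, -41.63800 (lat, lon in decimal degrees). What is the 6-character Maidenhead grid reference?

Add 180° to longitude and 90° to latitude: 138.3620, 34.2180.
Field (20°×10°, letters A–R): 138.3620/20 → 6 → G, 34.2180/10 → 3 → D; chars GD.
Square (2°×1°, digits 0–9): 18.3620/2 → 9, 4.2180/1 → 4; chars 94.
Subsquare (5′×2.5′, letters a–x): 0.3620/0.0833333 → 4 → e, 0.2180/0.0416667 → 5 → f; chars ef.

GD94ef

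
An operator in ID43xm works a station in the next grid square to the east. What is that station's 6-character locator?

ID53am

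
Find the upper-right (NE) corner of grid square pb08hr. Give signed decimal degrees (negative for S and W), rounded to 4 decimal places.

Field P=15, B=1: +15·20° lon, +1·10° lat → SW at lon 120°, lat -80°.
Square 0, 8: +0·2° lon, +8·1° lat → SW at lon 120°, lat -72°.
Subsquare h=7, r=17: +7·0.0833333° lon, +17·0.0416667° lat → SW at lon 120.583°, lat -71.2917°.
Cell spans 0.0833333° lon × 0.0416667° lat. NE corner is SW corner plus one full cell.
latitude -71.2500, longitude 120.6667.

-71.2500, 120.6667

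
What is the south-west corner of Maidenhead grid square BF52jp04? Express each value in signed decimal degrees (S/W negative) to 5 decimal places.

-37.35833, -149.25000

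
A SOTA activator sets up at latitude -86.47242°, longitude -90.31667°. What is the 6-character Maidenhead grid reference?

Offset from 180°W / 90°S: lon 89.6833°, lat 3.5276°.
Field: lon ⌊89.6833/20⌋ = 4 → E; lat ⌊3.5276/10⌋ = 0 → A.
Square: lon ⌊9.6833/2⌋ = 4; lat ⌊3.5276/1⌋ = 3.
Subsquare: lon ⌊1.6833/0.0833333⌋ = 20 → u; lat ⌊0.5276/0.0416667⌋ = 12 → m.

EA43um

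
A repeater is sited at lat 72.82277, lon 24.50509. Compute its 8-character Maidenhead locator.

Shift to the Maidenhead origin (180°W, 90°S): lon 204.50509, lat 162.82277.
Field: 204.50509/20 → 10 → K, 162.82277/10 → 16 → Q; chars KQ.
Square: 4.50509/2 → 2, 2.82277/1 → 2; chars 22.
Subsquare: 0.50509/0.0833333 → 6 → g, 0.82277/0.0416667 → 19 → t; chars gt.
Extended square: 0.00509/0.00833333 → 0, 0.03110/0.00416667 → 7; chars 07.

KQ22gt07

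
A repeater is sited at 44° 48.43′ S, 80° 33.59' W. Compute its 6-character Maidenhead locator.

Shift to the Maidenhead origin (180°W, 90°S): lon 99.4402, lat 45.1928.
Field (20°×10°, letters A–R): lon ⌊99.4402/20⌋ = 4 → E; lat ⌊45.1928/10⌋ = 4 → E.
Square (2°×1°, digits 0–9): lon ⌊19.4402/2⌋ = 9; lat ⌊5.1928/1⌋ = 5.
Subsquare (5′×2.5′, letters a–x): lon ⌊1.4402/0.0833333⌋ = 17 → r; lat ⌊0.1928/0.0416667⌋ = 4 → e.

EE95re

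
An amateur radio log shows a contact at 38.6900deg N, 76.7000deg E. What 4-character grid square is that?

MM88

Add 180° to longitude and 90° to latitude: 256.70, 128.69.
Field (20°×10°, letters A–R): lon ⌊256.70/20⌋ = 12 → M; lat ⌊128.69/10⌋ = 12 → M.
Square (2°×1°, digits 0–9): lon ⌊16.70/2⌋ = 8; lat ⌊8.69/1⌋ = 8.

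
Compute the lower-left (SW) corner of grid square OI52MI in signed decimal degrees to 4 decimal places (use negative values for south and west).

-7.6667, 111.0000

Field O=14, I=8: +14·20° lon, +8·10° lat → SW at lon 100°, lat -10°.
Square 5, 2: +5·2° lon, +2·1° lat → SW at lon 110°, lat -8°.
Subsquare m=12, i=8: +12·0.0833333° lon, +8·0.0416667° lat → SW at lon 111°, lat -7.66667°.
latitude -7.6667, longitude 111.0000.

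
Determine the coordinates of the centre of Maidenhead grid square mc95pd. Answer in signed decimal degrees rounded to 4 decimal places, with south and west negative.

Field M=12, C=2: +12·20° lon, +2·10° lat → SW at lon 60°, lat -70°.
Square 9, 5: +9·2° lon, +5·1° lat → SW at lon 78°, lat -65°.
Subsquare p=15, d=3: +15·0.0833333° lon, +3·0.0416667° lat → SW at lon 79.25°, lat -64.875°.
Cell spans 0.0833333° lon × 0.0416667° lat. Centre is SW corner plus half of each.
latitude -64.8542, longitude 79.2917.

-64.8542, 79.2917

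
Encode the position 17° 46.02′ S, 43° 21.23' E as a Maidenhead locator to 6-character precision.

LH12qf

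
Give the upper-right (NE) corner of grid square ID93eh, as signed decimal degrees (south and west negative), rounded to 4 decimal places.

-56.6667, -1.5833

Field I=8, D=3: +8·20° lon, +3·10° lat → SW at lon -20°, lat -60°.
Square 9, 3: +9·2° lon, +3·1° lat → SW at lon -2°, lat -57°.
Subsquare e=4, h=7: +4·0.0833333° lon, +7·0.0416667° lat → SW at lon -1.66667°, lat -56.7083°.
Cell spans 0.0833333° lon × 0.0416667° lat. NE corner is SW corner plus one full cell.
latitude -56.6667, longitude -1.5833.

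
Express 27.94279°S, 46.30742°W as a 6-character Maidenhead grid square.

Offset from 180°W / 90°S: lon 133.6926°, lat 62.0572°.
Field: lon ⌊133.6926/20⌋ = 6 → G; lat ⌊62.0572/10⌋ = 6 → G.
Square: lon ⌊13.6926/2⌋ = 6; lat ⌊2.0572/1⌋ = 2.
Subsquare: lon ⌊1.6926/0.0833333⌋ = 20 → u; lat ⌊0.0572/0.0416667⌋ = 1 → b.

GG62ub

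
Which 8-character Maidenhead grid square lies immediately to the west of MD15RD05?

MD15qd95

Longitude extended square 0; −1 → -1, wraps to 9, carry into subsquare.
Longitude subsquare r = 17; −1 → 16 = q.
The latitude characters are unchanged.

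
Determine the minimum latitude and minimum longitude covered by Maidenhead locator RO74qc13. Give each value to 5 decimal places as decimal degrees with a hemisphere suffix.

54.09583° N, 175.34167° E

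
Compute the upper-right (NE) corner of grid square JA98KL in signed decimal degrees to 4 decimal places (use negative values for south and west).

Field J=9, A=0: +9·20° lon, +0·10° lat → SW at lon 0°, lat -90°.
Square 9, 8: +9·2° lon, +8·1° lat → SW at lon 18°, lat -82°.
Subsquare k=10, l=11: +10·0.0833333° lon, +11·0.0416667° lat → SW at lon 18.8333°, lat -81.5417°.
Cell spans 0.0833333° lon × 0.0416667° lat. NE corner is SW corner plus one full cell.
latitude -81.5000, longitude 18.9167.

-81.5000, 18.9167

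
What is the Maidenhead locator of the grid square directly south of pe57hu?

PE57ht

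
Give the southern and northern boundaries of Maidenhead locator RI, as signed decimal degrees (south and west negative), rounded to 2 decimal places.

-10.00, 0.00

Field R=17, I=8: +17·20° lon, +8·10° lat → SW at lon 160°, lat -10°.
Cell spans 20° lon × 10° lat.
south -10.00, north 0.00.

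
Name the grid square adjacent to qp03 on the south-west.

PP92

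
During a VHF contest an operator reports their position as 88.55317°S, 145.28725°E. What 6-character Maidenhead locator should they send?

QA21pk

Add 180° to longitude and 90° to latitude: 325.2872, 1.4468.
Field (20°×10°, letters A–R): lon ⌊325.2872/20⌋ = 16 → Q; lat ⌊1.4468/10⌋ = 0 → A.
Square (2°×1°, digits 0–9): lon ⌊5.2872/2⌋ = 2; lat ⌊1.4468/1⌋ = 1.
Subsquare (5′×2.5′, letters a–x): lon ⌊1.2872/0.0833333⌋ = 15 → p; lat ⌊0.4468/0.0416667⌋ = 10 → k.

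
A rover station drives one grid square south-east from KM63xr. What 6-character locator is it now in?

KM73aq

Longitude subsquare x = 23; +1 → 24, wraps to 0 = a, carry into square.
Longitude square 6; +1 → 7.
Latitude subsquare r = 17; −1 → 16 = q.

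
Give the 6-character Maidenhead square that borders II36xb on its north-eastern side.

II46ac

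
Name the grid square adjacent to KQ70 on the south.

KP79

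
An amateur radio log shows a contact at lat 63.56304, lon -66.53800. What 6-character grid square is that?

Offset from 180°W / 90°S: lon 113.4620°, lat 153.5630°.
Field: 113.4620/20 → 5 → F, 153.5630/10 → 15 → P; chars FP.
Square: 13.4620/2 → 6, 3.5630/1 → 3; chars 63.
Subsquare: 1.4620/0.0833333 → 17 → r, 0.5630/0.0416667 → 13 → n; chars rn.

FP63rn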